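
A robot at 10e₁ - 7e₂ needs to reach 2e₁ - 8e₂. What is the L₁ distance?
9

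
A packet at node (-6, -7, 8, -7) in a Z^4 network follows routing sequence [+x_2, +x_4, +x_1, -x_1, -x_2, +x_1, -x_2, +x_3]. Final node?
(-5, -8, 9, -6)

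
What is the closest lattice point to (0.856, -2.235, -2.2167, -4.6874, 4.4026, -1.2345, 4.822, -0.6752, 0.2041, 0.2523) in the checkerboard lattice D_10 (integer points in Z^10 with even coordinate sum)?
(1, -2, -2, -5, 5, -1, 5, -1, 0, 0)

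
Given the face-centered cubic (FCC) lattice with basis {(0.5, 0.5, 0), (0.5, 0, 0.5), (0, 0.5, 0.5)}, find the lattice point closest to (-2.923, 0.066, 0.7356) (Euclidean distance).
(-3, 0, 1)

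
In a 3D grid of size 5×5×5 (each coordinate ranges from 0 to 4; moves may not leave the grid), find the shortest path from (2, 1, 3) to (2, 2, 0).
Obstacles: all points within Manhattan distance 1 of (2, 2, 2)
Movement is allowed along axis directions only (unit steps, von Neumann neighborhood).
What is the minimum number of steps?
6
(one shortest path: (2, 1, 3) → (1, 1, 3) → (1, 1, 2) → (1, 1, 1) → (2, 1, 1) → (2, 1, 0) → (2, 2, 0))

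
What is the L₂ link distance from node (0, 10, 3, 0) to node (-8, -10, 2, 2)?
21.6564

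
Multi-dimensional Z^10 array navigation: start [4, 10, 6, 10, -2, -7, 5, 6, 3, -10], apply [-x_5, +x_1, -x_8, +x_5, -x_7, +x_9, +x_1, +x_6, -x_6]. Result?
(6, 10, 6, 10, -2, -7, 4, 5, 4, -10)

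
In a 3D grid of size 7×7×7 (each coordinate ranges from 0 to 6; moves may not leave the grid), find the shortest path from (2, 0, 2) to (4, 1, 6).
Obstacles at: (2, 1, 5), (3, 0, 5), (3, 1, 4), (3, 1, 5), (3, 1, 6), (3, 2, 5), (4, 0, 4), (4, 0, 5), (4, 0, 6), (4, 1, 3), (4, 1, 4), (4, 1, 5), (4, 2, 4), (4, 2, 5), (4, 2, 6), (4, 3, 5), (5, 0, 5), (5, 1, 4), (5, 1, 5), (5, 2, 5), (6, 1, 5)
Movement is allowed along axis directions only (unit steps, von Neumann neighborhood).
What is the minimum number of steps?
11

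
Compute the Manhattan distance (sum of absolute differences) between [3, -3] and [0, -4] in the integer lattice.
4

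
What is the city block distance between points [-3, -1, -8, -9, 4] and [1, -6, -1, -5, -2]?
26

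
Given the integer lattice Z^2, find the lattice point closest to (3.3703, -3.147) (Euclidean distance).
(3, -3)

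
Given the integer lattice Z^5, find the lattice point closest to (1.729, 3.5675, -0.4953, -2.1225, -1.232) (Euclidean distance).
(2, 4, 0, -2, -1)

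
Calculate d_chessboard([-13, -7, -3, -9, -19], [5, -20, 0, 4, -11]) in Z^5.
18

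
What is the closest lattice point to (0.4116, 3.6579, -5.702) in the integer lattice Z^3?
(0, 4, -6)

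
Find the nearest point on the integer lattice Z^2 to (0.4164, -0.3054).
(0, 0)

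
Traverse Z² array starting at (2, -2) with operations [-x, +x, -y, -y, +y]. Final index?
(2, -3)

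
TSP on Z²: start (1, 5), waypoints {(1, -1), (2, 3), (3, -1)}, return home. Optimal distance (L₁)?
16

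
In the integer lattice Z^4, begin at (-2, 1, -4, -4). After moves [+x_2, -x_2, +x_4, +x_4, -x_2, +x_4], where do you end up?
(-2, 0, -4, -1)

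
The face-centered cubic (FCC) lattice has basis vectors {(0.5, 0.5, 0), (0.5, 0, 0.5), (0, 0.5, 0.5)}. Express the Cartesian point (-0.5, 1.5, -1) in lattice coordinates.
2b₁ - 3b₂ + b₃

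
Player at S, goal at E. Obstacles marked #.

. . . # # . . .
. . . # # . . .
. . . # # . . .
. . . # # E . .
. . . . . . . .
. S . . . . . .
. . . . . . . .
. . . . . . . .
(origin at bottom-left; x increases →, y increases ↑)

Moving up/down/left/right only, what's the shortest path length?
6
(one shortest path: (1, 2) → (2, 2) → (3, 2) → (4, 2) → (5, 2) → (5, 3) → (5, 4))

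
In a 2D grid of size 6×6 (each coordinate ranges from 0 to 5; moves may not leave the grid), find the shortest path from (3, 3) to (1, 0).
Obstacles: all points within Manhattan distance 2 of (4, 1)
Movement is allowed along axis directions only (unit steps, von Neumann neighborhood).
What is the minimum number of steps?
5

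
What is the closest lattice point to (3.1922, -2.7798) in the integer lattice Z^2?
(3, -3)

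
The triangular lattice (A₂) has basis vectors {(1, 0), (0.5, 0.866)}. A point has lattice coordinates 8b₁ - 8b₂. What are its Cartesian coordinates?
(4, -6.928)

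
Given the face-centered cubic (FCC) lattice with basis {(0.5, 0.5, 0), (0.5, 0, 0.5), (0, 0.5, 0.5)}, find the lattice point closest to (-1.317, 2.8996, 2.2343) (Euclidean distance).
(-1.5, 3, 2.5)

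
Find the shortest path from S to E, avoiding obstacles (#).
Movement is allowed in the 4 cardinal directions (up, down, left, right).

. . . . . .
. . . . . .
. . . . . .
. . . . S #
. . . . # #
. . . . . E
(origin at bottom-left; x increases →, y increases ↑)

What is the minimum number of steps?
5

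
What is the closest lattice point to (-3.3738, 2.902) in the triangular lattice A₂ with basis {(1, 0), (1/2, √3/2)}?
(-3.5, 2.598)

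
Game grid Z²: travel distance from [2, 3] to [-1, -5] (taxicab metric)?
11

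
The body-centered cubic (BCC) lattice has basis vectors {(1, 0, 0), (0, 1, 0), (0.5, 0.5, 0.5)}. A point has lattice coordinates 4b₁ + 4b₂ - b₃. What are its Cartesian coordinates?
(3.5, 3.5, -0.5)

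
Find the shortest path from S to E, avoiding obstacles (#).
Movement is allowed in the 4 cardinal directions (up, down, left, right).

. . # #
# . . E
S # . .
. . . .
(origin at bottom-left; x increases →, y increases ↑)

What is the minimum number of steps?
6
(one shortest path: (0, 1) → (0, 0) → (1, 0) → (2, 0) → (3, 0) → (3, 1) → (3, 2))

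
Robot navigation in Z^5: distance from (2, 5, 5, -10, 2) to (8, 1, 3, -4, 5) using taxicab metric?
21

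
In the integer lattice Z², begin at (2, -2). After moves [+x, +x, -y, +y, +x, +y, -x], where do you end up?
(4, -1)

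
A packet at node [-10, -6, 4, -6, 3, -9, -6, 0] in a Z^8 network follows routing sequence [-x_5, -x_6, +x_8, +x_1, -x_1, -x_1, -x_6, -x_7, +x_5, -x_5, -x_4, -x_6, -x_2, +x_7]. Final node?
(-11, -7, 4, -7, 2, -12, -6, 1)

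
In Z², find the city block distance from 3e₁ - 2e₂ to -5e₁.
10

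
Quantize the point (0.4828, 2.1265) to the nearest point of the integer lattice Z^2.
(0, 2)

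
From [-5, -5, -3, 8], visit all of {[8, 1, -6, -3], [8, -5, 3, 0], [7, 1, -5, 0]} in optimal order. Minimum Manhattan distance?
47
(one optimal route: (-5, -5, -3, 8) → (8, -5, 3, 0) → (7, 1, -5, 0) → (8, 1, -6, -3))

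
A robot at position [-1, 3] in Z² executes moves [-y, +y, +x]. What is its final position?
(0, 3)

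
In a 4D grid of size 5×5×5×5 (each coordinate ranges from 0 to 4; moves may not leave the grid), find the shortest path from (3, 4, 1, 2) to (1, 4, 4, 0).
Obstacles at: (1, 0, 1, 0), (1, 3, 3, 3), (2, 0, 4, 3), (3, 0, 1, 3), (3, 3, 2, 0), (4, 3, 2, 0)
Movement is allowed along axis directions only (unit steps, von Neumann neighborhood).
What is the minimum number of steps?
7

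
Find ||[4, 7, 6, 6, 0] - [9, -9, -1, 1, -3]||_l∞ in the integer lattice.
16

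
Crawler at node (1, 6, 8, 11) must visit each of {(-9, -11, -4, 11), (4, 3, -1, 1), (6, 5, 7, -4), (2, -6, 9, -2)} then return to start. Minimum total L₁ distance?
142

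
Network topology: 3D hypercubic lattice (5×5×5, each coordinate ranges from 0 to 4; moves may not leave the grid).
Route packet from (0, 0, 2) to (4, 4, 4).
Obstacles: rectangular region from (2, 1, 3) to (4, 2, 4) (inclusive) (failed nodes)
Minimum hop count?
10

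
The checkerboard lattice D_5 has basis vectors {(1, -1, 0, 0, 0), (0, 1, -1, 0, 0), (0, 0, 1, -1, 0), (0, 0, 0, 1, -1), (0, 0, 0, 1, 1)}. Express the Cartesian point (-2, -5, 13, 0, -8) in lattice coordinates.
-2b₁ - 7b₂ + 6b₃ + 7b₄ - b₅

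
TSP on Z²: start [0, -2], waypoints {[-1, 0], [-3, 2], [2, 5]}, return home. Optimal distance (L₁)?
24
(one optimal route: (0, -2) → (-1, 0) → (-3, 2) → (2, 5) → (0, -2))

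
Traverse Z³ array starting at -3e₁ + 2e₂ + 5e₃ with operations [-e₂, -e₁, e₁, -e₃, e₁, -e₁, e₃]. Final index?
(-3, 1, 5)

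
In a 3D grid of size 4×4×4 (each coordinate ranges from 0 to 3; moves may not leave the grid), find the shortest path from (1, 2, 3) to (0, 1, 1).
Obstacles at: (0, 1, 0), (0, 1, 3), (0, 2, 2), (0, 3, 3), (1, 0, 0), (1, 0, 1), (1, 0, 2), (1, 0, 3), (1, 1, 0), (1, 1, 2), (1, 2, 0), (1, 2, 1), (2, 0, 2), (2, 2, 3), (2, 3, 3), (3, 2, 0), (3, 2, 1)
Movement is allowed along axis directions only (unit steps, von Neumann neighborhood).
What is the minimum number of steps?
6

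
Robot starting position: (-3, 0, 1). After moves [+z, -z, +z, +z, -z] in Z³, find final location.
(-3, 0, 2)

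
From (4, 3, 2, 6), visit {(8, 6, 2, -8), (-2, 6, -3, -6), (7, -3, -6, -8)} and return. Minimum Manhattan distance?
88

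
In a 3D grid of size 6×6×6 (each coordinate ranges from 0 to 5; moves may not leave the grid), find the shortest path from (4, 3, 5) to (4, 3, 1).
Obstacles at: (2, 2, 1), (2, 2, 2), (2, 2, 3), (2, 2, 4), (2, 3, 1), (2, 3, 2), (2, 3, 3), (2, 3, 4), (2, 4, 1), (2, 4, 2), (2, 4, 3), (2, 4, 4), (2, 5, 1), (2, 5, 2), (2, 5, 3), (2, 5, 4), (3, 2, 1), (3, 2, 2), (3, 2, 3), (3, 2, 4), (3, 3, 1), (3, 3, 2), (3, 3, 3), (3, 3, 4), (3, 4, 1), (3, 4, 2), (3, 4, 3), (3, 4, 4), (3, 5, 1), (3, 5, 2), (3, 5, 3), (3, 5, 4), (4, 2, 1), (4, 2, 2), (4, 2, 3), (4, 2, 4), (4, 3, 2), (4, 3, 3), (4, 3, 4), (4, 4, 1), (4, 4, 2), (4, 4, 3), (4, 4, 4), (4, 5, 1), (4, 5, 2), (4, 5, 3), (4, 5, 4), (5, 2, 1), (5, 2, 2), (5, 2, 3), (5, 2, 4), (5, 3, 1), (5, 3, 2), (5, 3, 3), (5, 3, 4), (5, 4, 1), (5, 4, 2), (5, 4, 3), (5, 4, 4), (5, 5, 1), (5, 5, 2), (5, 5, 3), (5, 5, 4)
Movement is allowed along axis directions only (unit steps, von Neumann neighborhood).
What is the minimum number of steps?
10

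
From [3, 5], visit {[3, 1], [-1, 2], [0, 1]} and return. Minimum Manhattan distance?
16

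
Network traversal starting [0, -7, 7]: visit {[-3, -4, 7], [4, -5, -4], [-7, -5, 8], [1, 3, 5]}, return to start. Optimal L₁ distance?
66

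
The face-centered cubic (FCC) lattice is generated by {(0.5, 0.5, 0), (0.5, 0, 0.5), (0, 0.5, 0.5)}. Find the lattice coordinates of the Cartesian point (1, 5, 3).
3b₁ - b₂ + 7b₃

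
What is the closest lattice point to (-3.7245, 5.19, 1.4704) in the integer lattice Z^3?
(-4, 5, 1)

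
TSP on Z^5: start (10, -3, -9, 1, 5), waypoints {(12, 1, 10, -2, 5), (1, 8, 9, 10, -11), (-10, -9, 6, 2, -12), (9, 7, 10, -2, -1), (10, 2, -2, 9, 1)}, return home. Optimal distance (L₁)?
198
(one optimal route: (10, -3, -9, 1, 5) → (12, 1, 10, -2, 5) → (9, 7, 10, -2, -1) → (1, 8, 9, 10, -11) → (-10, -9, 6, 2, -12) → (10, 2, -2, 9, 1) → (10, -3, -9, 1, 5))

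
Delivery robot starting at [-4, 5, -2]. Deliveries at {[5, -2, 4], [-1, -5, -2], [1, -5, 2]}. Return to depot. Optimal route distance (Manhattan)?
50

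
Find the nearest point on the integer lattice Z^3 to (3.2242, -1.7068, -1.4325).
(3, -2, -1)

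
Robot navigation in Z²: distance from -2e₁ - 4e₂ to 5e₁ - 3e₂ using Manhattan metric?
8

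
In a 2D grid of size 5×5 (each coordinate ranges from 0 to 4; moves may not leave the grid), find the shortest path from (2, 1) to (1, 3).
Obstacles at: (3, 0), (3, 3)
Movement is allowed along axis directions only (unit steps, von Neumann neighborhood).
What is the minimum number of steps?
3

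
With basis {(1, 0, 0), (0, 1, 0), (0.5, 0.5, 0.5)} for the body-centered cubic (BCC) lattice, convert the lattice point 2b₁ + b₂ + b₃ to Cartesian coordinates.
(2.5, 1.5, 0.5)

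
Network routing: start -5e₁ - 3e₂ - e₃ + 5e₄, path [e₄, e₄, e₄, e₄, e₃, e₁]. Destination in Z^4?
(-4, -3, 0, 9)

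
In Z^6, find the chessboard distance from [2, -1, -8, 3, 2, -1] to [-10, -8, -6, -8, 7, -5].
12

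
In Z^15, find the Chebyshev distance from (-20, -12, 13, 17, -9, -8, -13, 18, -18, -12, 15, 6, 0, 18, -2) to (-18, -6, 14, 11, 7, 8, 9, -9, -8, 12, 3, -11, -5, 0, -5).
27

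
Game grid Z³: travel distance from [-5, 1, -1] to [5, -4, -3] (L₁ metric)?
17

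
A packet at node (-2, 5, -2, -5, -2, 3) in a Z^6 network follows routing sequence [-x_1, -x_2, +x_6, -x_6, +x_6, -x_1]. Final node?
(-4, 4, -2, -5, -2, 4)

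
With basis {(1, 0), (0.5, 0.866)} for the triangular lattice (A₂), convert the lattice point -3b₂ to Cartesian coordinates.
(-1.5, -2.598)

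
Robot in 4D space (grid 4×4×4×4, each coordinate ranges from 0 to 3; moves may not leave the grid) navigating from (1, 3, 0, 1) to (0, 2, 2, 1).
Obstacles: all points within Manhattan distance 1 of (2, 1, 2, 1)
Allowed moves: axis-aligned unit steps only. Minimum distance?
4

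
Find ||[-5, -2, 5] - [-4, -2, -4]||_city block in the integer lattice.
10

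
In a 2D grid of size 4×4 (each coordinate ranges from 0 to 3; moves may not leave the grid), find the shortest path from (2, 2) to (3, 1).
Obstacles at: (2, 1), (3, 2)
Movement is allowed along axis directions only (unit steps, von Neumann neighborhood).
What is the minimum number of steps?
6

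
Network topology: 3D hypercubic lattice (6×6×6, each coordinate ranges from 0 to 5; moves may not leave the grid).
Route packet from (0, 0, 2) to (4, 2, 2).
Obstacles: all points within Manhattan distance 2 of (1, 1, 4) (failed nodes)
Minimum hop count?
6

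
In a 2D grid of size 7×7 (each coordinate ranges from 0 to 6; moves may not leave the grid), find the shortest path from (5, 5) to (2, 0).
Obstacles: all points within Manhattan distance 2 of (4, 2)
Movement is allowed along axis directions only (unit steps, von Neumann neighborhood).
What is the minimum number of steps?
10
(one shortest path: (5, 5) → (4, 5) → (3, 5) → (2, 5) → (1, 5) → (1, 4) → (1, 3) → (1, 2) → (1, 1) → (2, 1) → (2, 0))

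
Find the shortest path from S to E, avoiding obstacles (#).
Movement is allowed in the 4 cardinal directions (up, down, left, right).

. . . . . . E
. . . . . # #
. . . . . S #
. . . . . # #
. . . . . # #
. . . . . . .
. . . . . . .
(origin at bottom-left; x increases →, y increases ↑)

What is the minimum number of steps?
5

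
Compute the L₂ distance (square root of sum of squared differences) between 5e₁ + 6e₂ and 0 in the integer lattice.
7.81025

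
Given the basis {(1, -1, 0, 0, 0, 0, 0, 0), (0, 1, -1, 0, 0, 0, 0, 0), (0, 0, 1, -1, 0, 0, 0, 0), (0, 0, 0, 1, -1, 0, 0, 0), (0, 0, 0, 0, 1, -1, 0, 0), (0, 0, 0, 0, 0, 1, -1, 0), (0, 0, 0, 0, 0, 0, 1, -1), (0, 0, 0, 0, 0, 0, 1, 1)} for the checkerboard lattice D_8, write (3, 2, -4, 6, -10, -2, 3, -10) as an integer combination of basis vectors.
3b₁ + 5b₂ + b₃ + 7b₄ - 3b₅ - 5b₆ + 4b₇ - 6b₈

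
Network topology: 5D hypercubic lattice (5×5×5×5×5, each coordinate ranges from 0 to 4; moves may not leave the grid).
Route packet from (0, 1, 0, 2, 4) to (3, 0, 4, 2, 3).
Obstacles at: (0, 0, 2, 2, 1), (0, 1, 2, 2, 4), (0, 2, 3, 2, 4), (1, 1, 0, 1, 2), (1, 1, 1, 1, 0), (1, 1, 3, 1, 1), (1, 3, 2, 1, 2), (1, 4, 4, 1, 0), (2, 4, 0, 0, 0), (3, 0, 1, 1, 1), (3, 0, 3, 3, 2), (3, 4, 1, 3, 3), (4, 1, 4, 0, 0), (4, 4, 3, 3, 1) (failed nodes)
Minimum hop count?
9
(one shortest path: (0, 1, 0, 2, 4) → (1, 1, 0, 2, 4) → (2, 1, 0, 2, 4) → (3, 1, 0, 2, 4) → (3, 0, 0, 2, 4) → (3, 0, 1, 2, 4) → (3, 0, 2, 2, 4) → (3, 0, 3, 2, 4) → (3, 0, 4, 2, 4) → (3, 0, 4, 2, 3))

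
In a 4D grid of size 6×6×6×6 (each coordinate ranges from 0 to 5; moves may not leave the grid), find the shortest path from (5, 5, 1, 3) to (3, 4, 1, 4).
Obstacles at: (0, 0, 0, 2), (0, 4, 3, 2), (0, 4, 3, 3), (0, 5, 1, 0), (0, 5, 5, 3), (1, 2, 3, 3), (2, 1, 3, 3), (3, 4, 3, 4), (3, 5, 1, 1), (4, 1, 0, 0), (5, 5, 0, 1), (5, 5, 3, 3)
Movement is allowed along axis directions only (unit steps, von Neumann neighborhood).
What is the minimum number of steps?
4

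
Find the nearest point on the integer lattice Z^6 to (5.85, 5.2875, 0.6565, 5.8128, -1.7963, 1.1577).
(6, 5, 1, 6, -2, 1)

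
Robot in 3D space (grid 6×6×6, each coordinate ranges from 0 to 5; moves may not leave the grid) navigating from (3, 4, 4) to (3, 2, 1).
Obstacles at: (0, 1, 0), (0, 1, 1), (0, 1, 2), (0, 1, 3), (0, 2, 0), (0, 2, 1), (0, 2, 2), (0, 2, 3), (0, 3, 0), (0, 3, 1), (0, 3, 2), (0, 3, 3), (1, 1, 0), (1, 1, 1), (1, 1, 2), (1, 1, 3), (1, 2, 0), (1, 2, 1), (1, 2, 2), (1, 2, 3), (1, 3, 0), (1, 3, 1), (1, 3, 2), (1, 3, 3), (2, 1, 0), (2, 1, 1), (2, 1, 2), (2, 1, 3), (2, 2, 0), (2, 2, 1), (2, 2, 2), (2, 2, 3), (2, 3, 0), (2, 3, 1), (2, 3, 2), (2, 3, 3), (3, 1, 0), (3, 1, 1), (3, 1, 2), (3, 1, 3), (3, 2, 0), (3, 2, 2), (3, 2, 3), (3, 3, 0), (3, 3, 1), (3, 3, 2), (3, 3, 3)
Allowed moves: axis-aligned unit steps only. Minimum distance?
7
(one shortest path: (3, 4, 4) → (4, 4, 4) → (4, 3, 4) → (4, 2, 4) → (4, 2, 3) → (4, 2, 2) → (4, 2, 1) → (3, 2, 1))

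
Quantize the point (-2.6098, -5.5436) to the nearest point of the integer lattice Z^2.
(-3, -6)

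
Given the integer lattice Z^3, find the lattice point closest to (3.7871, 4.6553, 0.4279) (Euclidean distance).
(4, 5, 0)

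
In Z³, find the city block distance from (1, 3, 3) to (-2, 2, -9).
16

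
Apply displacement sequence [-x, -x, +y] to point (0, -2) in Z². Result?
(-2, -1)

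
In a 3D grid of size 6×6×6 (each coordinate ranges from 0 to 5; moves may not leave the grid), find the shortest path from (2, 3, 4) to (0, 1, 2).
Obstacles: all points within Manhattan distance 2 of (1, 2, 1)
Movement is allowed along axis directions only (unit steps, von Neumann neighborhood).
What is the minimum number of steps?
6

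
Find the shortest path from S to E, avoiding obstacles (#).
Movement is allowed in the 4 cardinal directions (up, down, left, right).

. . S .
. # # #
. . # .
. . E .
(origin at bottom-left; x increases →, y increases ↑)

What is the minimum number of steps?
7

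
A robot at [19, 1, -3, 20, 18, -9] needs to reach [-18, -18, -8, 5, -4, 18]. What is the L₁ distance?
125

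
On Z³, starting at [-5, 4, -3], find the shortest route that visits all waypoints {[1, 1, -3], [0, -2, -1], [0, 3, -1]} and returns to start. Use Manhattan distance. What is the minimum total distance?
28
(one optimal route: (-5, 4, -3) → (1, 1, -3) → (0, -2, -1) → (0, 3, -1) → (-5, 4, -3))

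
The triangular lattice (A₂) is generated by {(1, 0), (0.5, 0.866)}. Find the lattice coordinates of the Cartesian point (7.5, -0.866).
8b₁ - b₂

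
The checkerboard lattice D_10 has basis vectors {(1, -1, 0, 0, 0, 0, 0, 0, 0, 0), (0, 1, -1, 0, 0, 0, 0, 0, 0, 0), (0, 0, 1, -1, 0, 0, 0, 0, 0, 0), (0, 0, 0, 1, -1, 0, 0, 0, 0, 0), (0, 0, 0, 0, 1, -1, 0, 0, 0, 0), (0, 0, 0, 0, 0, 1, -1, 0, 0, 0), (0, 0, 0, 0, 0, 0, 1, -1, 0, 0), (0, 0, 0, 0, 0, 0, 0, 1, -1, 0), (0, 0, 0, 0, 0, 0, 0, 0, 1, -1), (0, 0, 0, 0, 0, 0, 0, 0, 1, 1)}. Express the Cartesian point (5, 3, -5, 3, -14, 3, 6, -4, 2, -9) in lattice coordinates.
5b₁ + 8b₂ + 3b₃ + 6b₄ - 8b₅ - 5b₆ + b₇ - 3b₈ + 4b₉ - 5b₁₀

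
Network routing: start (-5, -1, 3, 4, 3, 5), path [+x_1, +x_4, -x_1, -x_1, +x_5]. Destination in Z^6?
(-6, -1, 3, 5, 4, 5)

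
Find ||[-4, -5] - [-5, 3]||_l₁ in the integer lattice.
9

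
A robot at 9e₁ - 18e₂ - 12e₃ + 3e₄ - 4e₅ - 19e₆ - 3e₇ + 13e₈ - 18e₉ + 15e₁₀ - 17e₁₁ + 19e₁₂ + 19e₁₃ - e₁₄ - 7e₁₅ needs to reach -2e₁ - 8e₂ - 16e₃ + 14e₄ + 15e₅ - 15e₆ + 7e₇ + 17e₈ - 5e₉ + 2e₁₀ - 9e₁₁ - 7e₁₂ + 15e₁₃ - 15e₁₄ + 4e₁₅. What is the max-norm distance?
26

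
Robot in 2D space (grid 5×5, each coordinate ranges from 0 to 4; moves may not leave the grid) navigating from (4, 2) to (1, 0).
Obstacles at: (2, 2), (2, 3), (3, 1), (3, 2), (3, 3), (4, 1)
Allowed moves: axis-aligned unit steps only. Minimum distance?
9
(one shortest path: (4, 2) → (4, 3) → (4, 4) → (3, 4) → (2, 4) → (1, 4) → (1, 3) → (1, 2) → (1, 1) → (1, 0))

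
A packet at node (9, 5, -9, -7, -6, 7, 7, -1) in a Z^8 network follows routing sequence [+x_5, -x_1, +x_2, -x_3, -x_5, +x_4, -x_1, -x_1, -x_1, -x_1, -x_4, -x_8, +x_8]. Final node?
(4, 6, -10, -7, -6, 7, 7, -1)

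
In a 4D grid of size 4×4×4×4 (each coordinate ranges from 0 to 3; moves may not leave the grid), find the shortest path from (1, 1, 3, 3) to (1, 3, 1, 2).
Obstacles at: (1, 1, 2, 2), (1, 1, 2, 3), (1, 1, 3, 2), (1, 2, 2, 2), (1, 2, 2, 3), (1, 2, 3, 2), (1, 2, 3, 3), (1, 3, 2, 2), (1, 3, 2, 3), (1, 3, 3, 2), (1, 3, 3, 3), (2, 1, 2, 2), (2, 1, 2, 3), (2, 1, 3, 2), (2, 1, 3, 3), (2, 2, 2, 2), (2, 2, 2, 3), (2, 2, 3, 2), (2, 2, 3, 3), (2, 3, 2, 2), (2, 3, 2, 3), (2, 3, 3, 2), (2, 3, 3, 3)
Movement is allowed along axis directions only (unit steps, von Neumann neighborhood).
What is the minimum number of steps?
7
(one shortest path: (1, 1, 3, 3) → (0, 1, 3, 3) → (0, 2, 3, 3) → (0, 3, 3, 3) → (0, 3, 2, 3) → (0, 3, 1, 3) → (1, 3, 1, 3) → (1, 3, 1, 2))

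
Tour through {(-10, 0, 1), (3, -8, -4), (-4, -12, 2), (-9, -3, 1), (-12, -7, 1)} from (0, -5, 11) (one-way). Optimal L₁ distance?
63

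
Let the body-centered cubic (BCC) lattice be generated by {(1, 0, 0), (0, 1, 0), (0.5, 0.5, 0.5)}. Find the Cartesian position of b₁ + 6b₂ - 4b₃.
(-1, 4, -2)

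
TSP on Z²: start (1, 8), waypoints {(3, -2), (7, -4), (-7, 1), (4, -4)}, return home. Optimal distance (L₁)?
52
(one optimal route: (1, 8) → (3, -2) → (7, -4) → (4, -4) → (-7, 1) → (1, 8))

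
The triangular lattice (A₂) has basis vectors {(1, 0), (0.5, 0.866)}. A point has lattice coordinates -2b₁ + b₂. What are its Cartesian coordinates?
(-1.5, 0.866)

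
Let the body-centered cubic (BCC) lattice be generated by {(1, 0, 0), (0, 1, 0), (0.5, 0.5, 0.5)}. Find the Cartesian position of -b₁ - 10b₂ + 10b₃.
(4, -5, 5)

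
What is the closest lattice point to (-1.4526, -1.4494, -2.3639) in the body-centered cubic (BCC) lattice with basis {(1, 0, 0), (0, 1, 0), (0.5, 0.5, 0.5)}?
(-1.5, -1.5, -2.5)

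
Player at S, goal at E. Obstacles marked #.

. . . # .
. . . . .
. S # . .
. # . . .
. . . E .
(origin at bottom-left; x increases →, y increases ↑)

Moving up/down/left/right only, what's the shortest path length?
6
(one shortest path: (1, 2) → (0, 2) → (0, 1) → (0, 0) → (1, 0) → (2, 0) → (3, 0))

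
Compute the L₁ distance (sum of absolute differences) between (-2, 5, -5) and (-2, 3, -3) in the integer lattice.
4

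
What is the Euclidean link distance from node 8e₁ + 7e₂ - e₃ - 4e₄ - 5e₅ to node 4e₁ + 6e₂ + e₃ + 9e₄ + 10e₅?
20.3715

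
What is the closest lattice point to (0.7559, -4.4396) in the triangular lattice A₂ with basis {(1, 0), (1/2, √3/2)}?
(0.5, -4.33)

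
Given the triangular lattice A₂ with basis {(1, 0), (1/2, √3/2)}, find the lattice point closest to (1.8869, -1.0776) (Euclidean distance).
(1.5, -0.866)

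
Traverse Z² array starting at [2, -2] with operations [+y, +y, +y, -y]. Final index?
(2, 0)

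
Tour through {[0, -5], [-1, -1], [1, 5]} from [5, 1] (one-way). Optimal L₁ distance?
21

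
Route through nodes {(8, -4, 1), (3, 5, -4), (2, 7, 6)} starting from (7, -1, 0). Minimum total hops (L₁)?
37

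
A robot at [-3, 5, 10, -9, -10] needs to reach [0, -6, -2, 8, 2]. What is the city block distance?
55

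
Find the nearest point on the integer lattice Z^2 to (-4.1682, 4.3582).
(-4, 4)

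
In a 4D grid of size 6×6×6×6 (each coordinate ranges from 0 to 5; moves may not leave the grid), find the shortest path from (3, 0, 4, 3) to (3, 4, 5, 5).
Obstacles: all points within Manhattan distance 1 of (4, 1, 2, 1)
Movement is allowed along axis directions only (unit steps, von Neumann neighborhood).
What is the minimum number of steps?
7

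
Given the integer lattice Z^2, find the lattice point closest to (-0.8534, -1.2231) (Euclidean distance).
(-1, -1)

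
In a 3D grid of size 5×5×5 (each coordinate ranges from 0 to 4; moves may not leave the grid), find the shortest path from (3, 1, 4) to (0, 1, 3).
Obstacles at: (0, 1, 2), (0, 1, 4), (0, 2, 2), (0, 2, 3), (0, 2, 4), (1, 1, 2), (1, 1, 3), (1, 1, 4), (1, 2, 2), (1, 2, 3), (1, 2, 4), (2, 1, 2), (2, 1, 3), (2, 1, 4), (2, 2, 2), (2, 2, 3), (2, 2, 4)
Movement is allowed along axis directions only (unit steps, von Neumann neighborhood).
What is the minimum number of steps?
6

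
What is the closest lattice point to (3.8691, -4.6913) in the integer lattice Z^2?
(4, -5)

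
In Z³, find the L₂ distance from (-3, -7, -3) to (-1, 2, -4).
9.27362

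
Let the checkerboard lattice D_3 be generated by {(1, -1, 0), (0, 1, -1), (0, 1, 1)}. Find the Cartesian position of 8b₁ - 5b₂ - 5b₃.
(8, -18, 0)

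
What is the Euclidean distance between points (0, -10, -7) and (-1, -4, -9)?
6.40312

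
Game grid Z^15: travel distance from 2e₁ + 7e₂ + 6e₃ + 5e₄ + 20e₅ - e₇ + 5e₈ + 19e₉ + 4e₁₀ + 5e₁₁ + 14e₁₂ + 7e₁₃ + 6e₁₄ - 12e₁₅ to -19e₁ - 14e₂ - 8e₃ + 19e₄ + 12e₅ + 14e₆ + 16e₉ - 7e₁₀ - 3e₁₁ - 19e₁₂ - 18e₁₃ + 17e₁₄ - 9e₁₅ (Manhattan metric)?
192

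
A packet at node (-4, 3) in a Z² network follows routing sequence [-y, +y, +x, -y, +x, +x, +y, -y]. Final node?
(-1, 2)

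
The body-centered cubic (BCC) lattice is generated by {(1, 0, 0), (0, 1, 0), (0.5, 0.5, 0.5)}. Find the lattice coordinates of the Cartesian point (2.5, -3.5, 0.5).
2b₁ - 4b₂ + b₃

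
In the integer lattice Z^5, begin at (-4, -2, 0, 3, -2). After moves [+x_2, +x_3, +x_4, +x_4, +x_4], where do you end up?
(-4, -1, 1, 6, -2)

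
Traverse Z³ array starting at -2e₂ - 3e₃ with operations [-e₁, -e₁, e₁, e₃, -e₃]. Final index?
(-1, -2, -3)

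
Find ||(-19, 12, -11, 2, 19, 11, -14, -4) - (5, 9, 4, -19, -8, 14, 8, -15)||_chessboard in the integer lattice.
27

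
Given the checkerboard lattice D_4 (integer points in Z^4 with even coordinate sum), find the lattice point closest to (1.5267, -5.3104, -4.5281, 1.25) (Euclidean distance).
(1, -5, -5, 1)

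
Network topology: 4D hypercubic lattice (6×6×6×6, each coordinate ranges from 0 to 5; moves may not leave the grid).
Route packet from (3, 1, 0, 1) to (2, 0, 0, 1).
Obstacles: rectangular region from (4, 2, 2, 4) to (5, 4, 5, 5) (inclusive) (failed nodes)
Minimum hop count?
2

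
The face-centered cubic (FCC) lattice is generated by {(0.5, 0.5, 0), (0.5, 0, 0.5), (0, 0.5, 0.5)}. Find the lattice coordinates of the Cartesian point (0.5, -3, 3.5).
-6b₁ + 7b₂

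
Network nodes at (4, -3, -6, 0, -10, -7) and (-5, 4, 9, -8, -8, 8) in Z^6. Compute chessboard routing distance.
15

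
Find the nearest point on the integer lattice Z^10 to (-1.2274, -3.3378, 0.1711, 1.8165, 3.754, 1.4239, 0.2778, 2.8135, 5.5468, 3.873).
(-1, -3, 0, 2, 4, 1, 0, 3, 6, 4)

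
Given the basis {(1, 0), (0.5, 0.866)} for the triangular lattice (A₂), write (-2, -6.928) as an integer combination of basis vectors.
2b₁ - 8b₂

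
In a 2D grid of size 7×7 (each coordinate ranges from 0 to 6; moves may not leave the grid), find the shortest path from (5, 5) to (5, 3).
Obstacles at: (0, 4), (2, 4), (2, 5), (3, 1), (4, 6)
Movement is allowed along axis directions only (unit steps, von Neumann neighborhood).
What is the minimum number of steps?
2
(one shortest path: (5, 5) → (5, 4) → (5, 3))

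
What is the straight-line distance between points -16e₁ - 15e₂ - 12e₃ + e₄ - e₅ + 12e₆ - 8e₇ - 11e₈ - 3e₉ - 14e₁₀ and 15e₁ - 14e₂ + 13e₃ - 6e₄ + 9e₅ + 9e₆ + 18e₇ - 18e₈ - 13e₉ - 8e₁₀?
51.049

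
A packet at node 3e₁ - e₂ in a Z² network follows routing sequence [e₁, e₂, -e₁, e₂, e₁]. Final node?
(4, 1)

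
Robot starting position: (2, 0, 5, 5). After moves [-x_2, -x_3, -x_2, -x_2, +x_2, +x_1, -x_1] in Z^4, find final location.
(2, -2, 4, 5)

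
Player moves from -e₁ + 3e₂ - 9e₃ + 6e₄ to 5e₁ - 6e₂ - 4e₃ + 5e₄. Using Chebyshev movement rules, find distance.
9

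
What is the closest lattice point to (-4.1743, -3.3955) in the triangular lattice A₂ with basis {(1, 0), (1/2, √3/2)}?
(-4, -3.464)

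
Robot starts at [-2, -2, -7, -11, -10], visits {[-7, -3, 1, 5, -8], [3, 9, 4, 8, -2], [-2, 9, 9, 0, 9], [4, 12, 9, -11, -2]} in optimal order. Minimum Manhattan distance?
125
(one optimal route: (-2, -2, -7, -11, -10) → (-7, -3, 1, 5, -8) → (3, 9, 4, 8, -2) → (4, 12, 9, -11, -2) → (-2, 9, 9, 0, 9))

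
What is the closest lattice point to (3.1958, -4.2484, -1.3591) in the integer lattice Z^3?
(3, -4, -1)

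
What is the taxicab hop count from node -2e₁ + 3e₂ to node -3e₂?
8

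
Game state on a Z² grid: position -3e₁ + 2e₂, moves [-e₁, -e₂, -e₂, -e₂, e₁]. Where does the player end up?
(-3, -1)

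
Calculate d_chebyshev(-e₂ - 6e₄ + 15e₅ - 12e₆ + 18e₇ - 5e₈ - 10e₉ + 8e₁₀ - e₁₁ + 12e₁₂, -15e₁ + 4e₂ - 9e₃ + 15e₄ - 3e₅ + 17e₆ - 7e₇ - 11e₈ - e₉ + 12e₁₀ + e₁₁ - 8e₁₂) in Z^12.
29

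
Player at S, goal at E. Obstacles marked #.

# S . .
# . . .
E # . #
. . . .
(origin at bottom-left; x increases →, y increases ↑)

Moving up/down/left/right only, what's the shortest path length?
7
(one shortest path: (1, 3) → (2, 3) → (2, 2) → (2, 1) → (2, 0) → (1, 0) → (0, 0) → (0, 1))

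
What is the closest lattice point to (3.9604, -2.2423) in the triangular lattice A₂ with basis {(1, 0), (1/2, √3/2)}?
(4, -1.732)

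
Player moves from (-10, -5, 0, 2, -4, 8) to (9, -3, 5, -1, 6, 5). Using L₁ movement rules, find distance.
42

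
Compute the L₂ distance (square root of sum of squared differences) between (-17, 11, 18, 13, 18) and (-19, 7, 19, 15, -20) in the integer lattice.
38.3275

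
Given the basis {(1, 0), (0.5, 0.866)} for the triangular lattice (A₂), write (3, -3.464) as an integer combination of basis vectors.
5b₁ - 4b₂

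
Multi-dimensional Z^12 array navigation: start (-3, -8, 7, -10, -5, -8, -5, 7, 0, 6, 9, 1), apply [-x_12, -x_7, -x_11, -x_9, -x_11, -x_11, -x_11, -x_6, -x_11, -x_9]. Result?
(-3, -8, 7, -10, -5, -9, -6, 7, -2, 6, 4, 0)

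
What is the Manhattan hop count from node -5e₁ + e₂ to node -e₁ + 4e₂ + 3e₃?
10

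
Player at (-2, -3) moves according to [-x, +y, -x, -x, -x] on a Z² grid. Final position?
(-6, -2)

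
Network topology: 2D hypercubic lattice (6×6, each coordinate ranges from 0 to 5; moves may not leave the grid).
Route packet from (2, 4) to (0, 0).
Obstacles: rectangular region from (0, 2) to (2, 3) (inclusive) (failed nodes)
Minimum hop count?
8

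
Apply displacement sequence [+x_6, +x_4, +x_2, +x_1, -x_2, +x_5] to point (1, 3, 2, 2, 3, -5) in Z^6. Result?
(2, 3, 2, 3, 4, -4)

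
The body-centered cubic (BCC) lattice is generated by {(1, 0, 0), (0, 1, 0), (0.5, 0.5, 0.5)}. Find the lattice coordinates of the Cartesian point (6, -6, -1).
7b₁ - 5b₂ - 2b₃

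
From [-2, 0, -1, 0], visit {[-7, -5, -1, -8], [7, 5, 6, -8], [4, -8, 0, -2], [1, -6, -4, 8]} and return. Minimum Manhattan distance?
116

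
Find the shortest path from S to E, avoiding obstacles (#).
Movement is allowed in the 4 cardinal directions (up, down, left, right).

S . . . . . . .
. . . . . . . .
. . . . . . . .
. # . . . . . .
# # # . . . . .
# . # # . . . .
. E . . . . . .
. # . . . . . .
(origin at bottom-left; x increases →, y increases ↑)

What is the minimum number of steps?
13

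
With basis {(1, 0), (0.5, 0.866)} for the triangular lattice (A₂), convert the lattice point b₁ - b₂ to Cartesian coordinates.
(0.5, -0.866)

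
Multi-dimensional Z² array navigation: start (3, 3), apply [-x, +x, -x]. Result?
(2, 3)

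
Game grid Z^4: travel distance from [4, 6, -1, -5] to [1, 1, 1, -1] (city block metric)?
14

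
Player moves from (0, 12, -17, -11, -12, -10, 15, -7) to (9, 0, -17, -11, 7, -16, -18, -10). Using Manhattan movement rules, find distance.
82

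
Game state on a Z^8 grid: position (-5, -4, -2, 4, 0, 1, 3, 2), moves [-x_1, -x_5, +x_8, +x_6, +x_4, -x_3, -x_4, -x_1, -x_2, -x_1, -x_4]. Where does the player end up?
(-8, -5, -3, 3, -1, 2, 3, 3)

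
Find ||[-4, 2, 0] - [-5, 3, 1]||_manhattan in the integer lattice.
3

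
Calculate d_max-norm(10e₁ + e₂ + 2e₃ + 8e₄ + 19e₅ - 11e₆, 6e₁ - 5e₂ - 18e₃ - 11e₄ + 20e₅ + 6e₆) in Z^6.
20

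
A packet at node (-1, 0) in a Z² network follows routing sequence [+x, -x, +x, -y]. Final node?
(0, -1)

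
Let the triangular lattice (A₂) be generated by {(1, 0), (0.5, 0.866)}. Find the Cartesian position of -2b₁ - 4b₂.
(-4, -3.464)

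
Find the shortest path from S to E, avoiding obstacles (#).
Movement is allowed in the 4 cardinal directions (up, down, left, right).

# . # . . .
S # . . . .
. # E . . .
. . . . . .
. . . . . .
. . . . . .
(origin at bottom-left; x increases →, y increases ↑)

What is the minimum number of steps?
5
(one shortest path: (0, 4) → (0, 3) → (0, 2) → (1, 2) → (2, 2) → (2, 3))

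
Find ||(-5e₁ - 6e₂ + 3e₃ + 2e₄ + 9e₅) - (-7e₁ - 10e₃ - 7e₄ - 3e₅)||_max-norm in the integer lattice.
13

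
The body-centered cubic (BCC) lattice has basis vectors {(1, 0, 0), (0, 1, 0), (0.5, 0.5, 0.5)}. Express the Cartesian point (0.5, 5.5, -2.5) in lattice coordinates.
3b₁ + 8b₂ - 5b₃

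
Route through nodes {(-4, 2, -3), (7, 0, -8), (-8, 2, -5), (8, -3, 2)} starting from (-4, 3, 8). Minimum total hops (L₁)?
52
(one optimal route: (-4, 3, 8) → (-4, 2, -3) → (-8, 2, -5) → (7, 0, -8) → (8, -3, 2))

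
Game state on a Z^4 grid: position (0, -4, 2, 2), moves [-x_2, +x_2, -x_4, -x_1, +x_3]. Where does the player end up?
(-1, -4, 3, 1)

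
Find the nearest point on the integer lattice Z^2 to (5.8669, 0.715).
(6, 1)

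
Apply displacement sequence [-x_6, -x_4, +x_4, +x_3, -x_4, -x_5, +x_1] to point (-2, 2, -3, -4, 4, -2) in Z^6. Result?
(-1, 2, -2, -5, 3, -3)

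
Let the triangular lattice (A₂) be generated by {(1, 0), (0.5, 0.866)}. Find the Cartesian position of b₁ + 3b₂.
(2.5, 2.598)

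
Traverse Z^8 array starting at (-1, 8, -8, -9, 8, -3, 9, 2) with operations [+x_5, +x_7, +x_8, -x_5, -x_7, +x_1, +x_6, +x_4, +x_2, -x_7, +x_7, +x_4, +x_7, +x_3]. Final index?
(0, 9, -7, -7, 8, -2, 10, 3)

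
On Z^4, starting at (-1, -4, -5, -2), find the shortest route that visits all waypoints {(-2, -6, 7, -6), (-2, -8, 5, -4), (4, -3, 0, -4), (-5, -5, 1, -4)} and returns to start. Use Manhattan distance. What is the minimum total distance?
60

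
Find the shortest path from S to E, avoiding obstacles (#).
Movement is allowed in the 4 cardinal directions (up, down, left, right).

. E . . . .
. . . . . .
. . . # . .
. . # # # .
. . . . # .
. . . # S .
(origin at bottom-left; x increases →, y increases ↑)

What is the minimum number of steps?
10
(one shortest path: (4, 0) → (5, 0) → (5, 1) → (5, 2) → (5, 3) → (4, 3) → (4, 4) → (3, 4) → (2, 4) → (1, 4) → (1, 5))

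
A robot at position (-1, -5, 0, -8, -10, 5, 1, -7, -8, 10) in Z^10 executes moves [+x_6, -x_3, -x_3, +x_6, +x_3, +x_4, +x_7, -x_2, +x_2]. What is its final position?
(-1, -5, -1, -7, -10, 7, 2, -7, -8, 10)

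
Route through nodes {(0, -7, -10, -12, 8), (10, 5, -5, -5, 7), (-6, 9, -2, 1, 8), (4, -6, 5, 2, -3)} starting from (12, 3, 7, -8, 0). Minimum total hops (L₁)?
141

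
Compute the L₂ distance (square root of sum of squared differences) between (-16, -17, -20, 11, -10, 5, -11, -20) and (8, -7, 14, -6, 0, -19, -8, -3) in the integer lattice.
55.6327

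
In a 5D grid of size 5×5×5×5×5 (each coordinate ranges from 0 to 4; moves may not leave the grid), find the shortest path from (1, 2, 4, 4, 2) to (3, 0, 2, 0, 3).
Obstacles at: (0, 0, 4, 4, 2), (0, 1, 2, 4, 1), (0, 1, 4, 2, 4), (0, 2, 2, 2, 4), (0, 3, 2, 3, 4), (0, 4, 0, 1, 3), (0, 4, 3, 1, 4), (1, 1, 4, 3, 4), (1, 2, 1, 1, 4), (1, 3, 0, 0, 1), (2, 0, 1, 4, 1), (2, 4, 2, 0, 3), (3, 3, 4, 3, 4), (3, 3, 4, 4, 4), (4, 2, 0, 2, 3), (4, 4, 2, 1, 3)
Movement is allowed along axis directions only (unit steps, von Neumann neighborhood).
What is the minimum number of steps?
11
(one shortest path: (1, 2, 4, 4, 2) → (2, 2, 4, 4, 2) → (3, 2, 4, 4, 2) → (3, 1, 4, 4, 2) → (3, 0, 4, 4, 2) → (3, 0, 3, 4, 2) → (3, 0, 2, 4, 2) → (3, 0, 2, 3, 2) → (3, 0, 2, 2, 2) → (3, 0, 2, 1, 2) → (3, 0, 2, 0, 2) → (3, 0, 2, 0, 3))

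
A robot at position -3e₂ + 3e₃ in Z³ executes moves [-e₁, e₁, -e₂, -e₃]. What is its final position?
(0, -4, 2)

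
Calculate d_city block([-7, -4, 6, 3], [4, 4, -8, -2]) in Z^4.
38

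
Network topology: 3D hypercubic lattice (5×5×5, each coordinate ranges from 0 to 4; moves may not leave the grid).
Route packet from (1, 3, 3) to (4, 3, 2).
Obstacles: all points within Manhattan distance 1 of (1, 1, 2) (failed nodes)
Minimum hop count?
4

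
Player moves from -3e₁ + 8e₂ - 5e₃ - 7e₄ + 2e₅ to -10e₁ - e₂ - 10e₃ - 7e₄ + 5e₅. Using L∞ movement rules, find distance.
9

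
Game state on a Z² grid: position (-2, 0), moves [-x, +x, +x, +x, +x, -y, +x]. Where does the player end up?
(2, -1)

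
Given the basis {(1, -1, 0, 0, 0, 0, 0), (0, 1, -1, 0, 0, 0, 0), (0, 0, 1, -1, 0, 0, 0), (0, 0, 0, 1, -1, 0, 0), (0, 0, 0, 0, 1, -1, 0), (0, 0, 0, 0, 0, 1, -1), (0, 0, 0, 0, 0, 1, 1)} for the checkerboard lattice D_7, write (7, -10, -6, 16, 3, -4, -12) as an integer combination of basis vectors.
7b₁ - 3b₂ - 9b₃ + 7b₄ + 10b₅ + 9b₆ - 3b₇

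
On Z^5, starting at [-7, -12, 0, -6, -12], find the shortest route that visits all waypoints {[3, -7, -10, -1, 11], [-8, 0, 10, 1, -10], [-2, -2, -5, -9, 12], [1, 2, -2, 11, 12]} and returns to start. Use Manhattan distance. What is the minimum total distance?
190
(one optimal route: (-7, -12, 0, -6, -12) → (-8, 0, 10, 1, -10) → (1, 2, -2, 11, 12) → (3, -7, -10, -1, 11) → (-2, -2, -5, -9, 12) → (-7, -12, 0, -6, -12))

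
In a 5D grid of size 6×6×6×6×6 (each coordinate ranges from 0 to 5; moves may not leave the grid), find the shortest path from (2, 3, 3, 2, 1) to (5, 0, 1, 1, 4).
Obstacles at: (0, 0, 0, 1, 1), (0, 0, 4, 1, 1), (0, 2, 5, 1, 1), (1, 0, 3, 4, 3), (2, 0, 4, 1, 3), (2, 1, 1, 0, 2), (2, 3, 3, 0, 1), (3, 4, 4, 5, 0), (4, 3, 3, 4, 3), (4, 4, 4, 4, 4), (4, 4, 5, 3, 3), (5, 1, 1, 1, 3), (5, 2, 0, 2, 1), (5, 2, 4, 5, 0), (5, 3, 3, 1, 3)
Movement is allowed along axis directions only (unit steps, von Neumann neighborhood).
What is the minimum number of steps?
12
(one shortest path: (2, 3, 3, 2, 1) → (3, 3, 3, 2, 1) → (4, 3, 3, 2, 1) → (5, 3, 3, 2, 1) → (5, 2, 3, 2, 1) → (5, 1, 3, 2, 1) → (5, 0, 3, 2, 1) → (5, 0, 2, 2, 1) → (5, 0, 1, 2, 1) → (5, 0, 1, 1, 1) → (5, 0, 1, 1, 2) → (5, 0, 1, 1, 3) → (5, 0, 1, 1, 4))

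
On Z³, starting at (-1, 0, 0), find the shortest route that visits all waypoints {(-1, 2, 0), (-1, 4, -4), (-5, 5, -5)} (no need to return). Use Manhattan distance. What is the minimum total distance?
14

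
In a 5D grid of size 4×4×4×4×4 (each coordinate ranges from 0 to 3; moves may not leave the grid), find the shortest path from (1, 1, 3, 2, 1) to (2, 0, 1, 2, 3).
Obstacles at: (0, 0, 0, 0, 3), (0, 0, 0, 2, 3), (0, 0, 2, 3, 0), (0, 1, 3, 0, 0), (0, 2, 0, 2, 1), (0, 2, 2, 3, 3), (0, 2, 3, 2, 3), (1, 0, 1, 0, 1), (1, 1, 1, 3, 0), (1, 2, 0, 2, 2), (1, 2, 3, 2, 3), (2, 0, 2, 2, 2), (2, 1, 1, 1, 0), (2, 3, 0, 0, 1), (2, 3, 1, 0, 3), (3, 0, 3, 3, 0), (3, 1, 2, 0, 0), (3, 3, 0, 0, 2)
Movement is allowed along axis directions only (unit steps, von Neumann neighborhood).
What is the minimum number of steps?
6
(one shortest path: (1, 1, 3, 2, 1) → (2, 1, 3, 2, 1) → (2, 0, 3, 2, 1) → (2, 0, 2, 2, 1) → (2, 0, 1, 2, 1) → (2, 0, 1, 2, 2) → (2, 0, 1, 2, 3))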